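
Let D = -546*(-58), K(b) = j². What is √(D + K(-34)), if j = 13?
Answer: √31837 ≈ 178.43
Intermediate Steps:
K(b) = 169 (K(b) = 13² = 169)
D = 31668
√(D + K(-34)) = √(31668 + 169) = √31837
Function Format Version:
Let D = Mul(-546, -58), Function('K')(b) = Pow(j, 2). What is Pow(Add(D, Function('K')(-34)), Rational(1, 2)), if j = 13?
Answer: Pow(31837, Rational(1, 2)) ≈ 178.43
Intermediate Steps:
Function('K')(b) = 169 (Function('K')(b) = Pow(13, 2) = 169)
D = 31668
Pow(Add(D, Function('K')(-34)), Rational(1, 2)) = Pow(Add(31668, 169), Rational(1, 2)) = Pow(31837, Rational(1, 2))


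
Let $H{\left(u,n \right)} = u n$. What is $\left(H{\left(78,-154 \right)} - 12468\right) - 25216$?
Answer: $-49696$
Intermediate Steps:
$H{\left(u,n \right)} = n u$
$\left(H{\left(78,-154 \right)} - 12468\right) - 25216 = \left(\left(-154\right) 78 - 12468\right) - 25216 = \left(-12012 - 12468\right) - 25216 = -24480 - 25216 = -49696$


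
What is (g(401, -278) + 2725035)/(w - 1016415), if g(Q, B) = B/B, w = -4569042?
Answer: -2725036/5585457 ≈ -0.48788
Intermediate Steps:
g(Q, B) = 1
(g(401, -278) + 2725035)/(w - 1016415) = (1 + 2725035)/(-4569042 - 1016415) = 2725036/(-5585457) = 2725036*(-1/5585457) = -2725036/5585457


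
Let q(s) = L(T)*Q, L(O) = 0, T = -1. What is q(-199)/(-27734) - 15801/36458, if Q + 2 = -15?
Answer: -15801/36458 ≈ -0.43340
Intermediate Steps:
Q = -17 (Q = -2 - 15 = -17)
q(s) = 0 (q(s) = 0*(-17) = 0)
q(-199)/(-27734) - 15801/36458 = 0/(-27734) - 15801/36458 = 0*(-1/27734) - 15801*1/36458 = 0 - 15801/36458 = -15801/36458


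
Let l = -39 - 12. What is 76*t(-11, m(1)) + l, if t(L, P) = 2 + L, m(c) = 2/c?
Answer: -735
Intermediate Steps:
l = -51
76*t(-11, m(1)) + l = 76*(2 - 11) - 51 = 76*(-9) - 51 = -684 - 51 = -735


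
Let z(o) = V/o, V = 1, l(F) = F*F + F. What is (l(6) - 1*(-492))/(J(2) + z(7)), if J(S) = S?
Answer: 1246/5 ≈ 249.20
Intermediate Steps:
l(F) = F + F**2 (l(F) = F**2 + F = F + F**2)
z(o) = 1/o
(l(6) - 1*(-492))/(J(2) + z(7)) = (6*(1 + 6) - 1*(-492))/(2 + 1/7) = (6*7 + 492)/(2 + 1/7) = (42 + 492)/(15/7) = 534*(7/15) = 1246/5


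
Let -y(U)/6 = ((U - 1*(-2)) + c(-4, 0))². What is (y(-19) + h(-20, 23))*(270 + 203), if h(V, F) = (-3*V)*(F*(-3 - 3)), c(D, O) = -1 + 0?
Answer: -4835952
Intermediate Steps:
c(D, O) = -1
y(U) = -6*(1 + U)² (y(U) = -6*((U - 1*(-2)) - 1)² = -6*((U + 2) - 1)² = -6*((2 + U) - 1)² = -6*(1 + U)²)
h(V, F) = 18*F*V (h(V, F) = (-3*V)*(F*(-6)) = (-3*V)*(-6*F) = 18*F*V)
(y(-19) + h(-20, 23))*(270 + 203) = (-6*(1 - 19)² + 18*23*(-20))*(270 + 203) = (-6*(-18)² - 8280)*473 = (-6*324 - 8280)*473 = (-1944 - 8280)*473 = -10224*473 = -4835952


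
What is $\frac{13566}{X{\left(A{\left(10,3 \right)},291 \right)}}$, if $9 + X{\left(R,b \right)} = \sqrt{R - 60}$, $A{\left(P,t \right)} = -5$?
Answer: $- \frac{61047}{73} - \frac{6783 i \sqrt{65}}{73} \approx -836.26 - 749.13 i$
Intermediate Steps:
$X{\left(R,b \right)} = -9 + \sqrt{-60 + R}$ ($X{\left(R,b \right)} = -9 + \sqrt{R - 60} = -9 + \sqrt{-60 + R}$)
$\frac{13566}{X{\left(A{\left(10,3 \right)},291 \right)}} = \frac{13566}{-9 + \sqrt{-60 - 5}} = \frac{13566}{-9 + \sqrt{-65}} = \frac{13566}{-9 + i \sqrt{65}}$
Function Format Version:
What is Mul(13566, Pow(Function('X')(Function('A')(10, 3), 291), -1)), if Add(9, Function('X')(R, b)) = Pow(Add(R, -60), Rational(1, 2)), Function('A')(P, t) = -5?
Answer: Add(Rational(-61047, 73), Mul(Rational(-6783, 73), I, Pow(65, Rational(1, 2)))) ≈ Add(-836.26, Mul(-749.13, I))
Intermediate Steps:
Function('X')(R, b) = Add(-9, Pow(Add(-60, R), Rational(1, 2))) (Function('X')(R, b) = Add(-9, Pow(Add(R, -60), Rational(1, 2))) = Add(-9, Pow(Add(-60, R), Rational(1, 2))))
Mul(13566, Pow(Function('X')(Function('A')(10, 3), 291), -1)) = Mul(13566, Pow(Add(-9, Pow(Add(-60, -5), Rational(1, 2))), -1)) = Mul(13566, Pow(Add(-9, Pow(-65, Rational(1, 2))), -1)) = Mul(13566, Pow(Add(-9, Mul(I, Pow(65, Rational(1, 2)))), -1))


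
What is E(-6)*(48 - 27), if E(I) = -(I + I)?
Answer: 252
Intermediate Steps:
E(I) = -2*I
E(-6)*(48 - 27) = (-2*(-6))*(48 - 27) = 12*21 = 252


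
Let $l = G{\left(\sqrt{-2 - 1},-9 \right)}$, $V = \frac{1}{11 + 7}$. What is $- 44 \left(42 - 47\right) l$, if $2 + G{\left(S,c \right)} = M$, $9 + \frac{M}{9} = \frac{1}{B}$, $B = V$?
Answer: $17380$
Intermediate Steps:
$V = \frac{1}{18} \approx 0.055556$
$B = \frac{1}{18} \approx 0.055556$
$M = 81$ ($M = -81 + 9 \frac{1}{\frac{1}{18}} = -81 + 9 \cdot 18 = -81 + 162 = 81$)
$G{\left(S,c \right)} = 79$ ($G{\left(S,c \right)} = -2 + 81 = 79$)
$l = 79$
$- 44 \left(42 - 47\right) l = - 44 \left(42 - 47\right) 79 = \left(-44\right) \left(-5\right) 79 = 220 \cdot 79 = 17380$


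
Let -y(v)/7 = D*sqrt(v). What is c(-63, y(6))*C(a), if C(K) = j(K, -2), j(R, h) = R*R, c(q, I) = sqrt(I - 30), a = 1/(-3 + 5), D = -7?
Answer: sqrt(-30 + 49*sqrt(6))/4 ≈ 2.3720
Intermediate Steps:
a = 1/2 ≈ 0.50000
y(v) = 49*sqrt(v) (y(v) = -(-49)*sqrt(v) = 49*sqrt(v))
c(q, I) = sqrt(-30 + I)
j(R, h) = R**2
C(K) = K**2
c(-63, y(6))*C(a) = sqrt(-30 + 49*sqrt(6))*(1/2)**2 = sqrt(-30 + 49*sqrt(6))*(1/4) = sqrt(-30 + 49*sqrt(6))/4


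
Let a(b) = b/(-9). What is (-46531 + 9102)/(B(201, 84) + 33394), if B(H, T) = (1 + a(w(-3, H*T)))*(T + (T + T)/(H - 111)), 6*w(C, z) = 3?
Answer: -5052915/4519138 ≈ -1.1181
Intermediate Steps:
w(C, z) = 1/2 (w(C, z) = (1/6)*3 = 1/2)
a(b) = -b/9 (a(b) = b*(-1/9) = -b/9)
B(H, T) = 17*T/18 + 17*T/(9*(-111 + H)) (B(H, T) = (1 - 1/9*1/2)*(T + (T + T)/(H - 111)) = (1 - 1/18)*(T + (2*T)/(-111 + H)) = 17*(T + 2*T/(-111 + H))/18 = 17*T/18 + 17*T/(9*(-111 + H)))
(-46531 + 9102)/(B(201, 84) + 33394) = (-46531 + 9102)/((17/18)*84*(-109 + 201)/(-111 + 201) + 33394) = -37429/((17/18)*84*92/90 + 33394) = -37429/((17/18)*84*(1/90)*92 + 33394) = -37429/(10948/135 + 33394) = -37429/4519138/135 = -37429*135/4519138 = -5052915/4519138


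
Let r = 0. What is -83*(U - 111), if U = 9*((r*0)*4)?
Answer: 9213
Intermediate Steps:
U = 0 (U = 9*((0*0)*4) = 9*(0*4) = 9*0 = 0)
-83*(U - 111) = -83*(0 - 111) = -83*(-111) = 9213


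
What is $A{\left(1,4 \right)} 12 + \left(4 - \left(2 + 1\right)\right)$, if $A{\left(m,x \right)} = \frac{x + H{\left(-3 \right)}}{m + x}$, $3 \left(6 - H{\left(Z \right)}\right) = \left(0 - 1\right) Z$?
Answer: $\frac{113}{5} \approx 22.6$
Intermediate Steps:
$H{\left(Z \right)} = 6 + \frac{Z}{3}$ ($H{\left(Z \right)} = 6 - \frac{\left(0 - 1\right) Z}{3} = 6 - \frac{\left(-1\right) Z}{3} = 6 + \frac{Z}{3}$)
$A{\left(m,x \right)} = \frac{5 + x}{m + x}$ ($A{\left(m,x \right)} = \frac{x + \left(6 + \frac{1}{3} \left(-3\right)\right)}{m + x} = \frac{x + \left(6 - 1\right)}{m + x} = \frac{x + 5}{m + x} = \frac{5 + x}{m + x}$)
$A{\left(1,4 \right)} 12 + \left(4 - \left(2 + 1\right)\right) = \frac{5 + 4}{1 + 4} \cdot 12 + \left(4 - \left(2 + 1\right)\right) = \frac{1}{5} \cdot 9 \cdot 12 + \left(4 - 3\right) = \frac{9}{5} \cdot 12 + 1 = \frac{108}{5} + 1 = \frac{113}{5}$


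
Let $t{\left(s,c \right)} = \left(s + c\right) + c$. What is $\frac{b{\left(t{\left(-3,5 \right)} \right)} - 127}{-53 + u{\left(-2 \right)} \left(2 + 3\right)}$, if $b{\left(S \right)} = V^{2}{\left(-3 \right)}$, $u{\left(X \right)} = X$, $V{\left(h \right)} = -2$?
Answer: $\frac{41}{21} \approx 1.9524$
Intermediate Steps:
$t{\left(s,c \right)} = s + 2 c$ ($t{\left(s,c \right)} = \left(c + s\right) + c = s + 2 c$)
$b{\left(S \right)} = 4$ ($b{\left(S \right)} = \left(-2\right)^{2} = 4$)
$\frac{b{\left(t{\left(-3,5 \right)} \right)} - 127}{-53 + u{\left(-2 \right)} \left(2 + 3\right)} = \frac{4 - 127}{-53 - 2 \left(2 + 3\right)} = \frac{1}{-53 - 10} \left(-123\right) = \frac{1}{-63} \left(-123\right) = \left(- \frac{1}{63}\right) \left(-123\right) = \frac{41}{21}$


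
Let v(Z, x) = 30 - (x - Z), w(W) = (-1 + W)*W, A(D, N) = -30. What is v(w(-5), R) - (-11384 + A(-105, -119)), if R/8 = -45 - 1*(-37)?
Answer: 11538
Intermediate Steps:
R = -64 (R = 8*(-45 - 1*(-37)) = 8*(-45 + 37) = 8*(-8) = -64)
w(W) = W*(-1 + W)
v(Z, x) = 30 + Z - x (v(Z, x) = 30 + (Z - x) = 30 + Z - x)
v(w(-5), R) - (-11384 + A(-105, -119)) = (30 - 5*(-1 - 5) - 1*(-64)) - (-11384 - 30) = (30 - 5*(-6) + 64) - 1*(-11414) = (30 + 30 + 64) + 11414 = 124 + 11414 = 11538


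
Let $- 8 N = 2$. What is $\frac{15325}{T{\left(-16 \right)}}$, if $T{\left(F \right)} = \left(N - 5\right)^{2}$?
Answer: $\frac{245200}{441} \approx 556.01$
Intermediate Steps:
$N = - \frac{1}{4}$ ($N = \left(- \frac{1}{8}\right) 2 = - \frac{1}{4} \approx -0.25$)
$T{\left(F \right)} = \frac{441}{16}$ ($T{\left(F \right)} = \left(- \frac{1}{4} - 5\right)^{2} = \left(- \frac{21}{4}\right)^{2} = \frac{441}{16}$)
$\frac{15325}{T{\left(-16 \right)}} = \frac{15325}{\frac{441}{16}} = 15325 \cdot \frac{16}{441} = \frac{245200}{441}$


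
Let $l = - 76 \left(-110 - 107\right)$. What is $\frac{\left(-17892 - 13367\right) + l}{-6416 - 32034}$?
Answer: $\frac{14767}{38450} \approx 0.38406$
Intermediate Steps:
$l = 16492$ ($l = \left(-76\right) \left(-217\right) = 16492$)
$\frac{\left(-17892 - 13367\right) + l}{-6416 - 32034} = \frac{\left(-17892 - 13367\right) + 16492}{-6416 - 32034} = \frac{\left(-17892 - 13367\right) + 16492}{-38450} = \left(-31259 + 16492\right) \left(- \frac{1}{38450}\right) = \left(-14767\right) \left(- \frac{1}{38450}\right) = \frac{14767}{38450}$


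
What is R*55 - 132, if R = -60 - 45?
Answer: -5907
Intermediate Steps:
R = -105
R*55 - 132 = -105*55 - 132 = -5775 - 132 = -5907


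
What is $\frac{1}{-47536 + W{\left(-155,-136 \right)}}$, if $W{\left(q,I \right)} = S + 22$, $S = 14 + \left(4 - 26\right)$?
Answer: $- \frac{1}{47522} \approx -2.1043 \cdot 10^{-5}$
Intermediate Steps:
$S = -8$ ($S = 14 - 22 = -8$)
$W{\left(q,I \right)} = 14$ ($W{\left(q,I \right)} = -8 + 22 = 14$)
$\frac{1}{-47536 + W{\left(-155,-136 \right)}} = \frac{1}{-47536 + 14} = \frac{1}{-47522} = - \frac{1}{47522}$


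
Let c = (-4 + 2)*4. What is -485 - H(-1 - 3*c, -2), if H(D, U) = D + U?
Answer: -506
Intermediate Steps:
c = -8 (c = -2*4 = -8)
-485 - H(-1 - 3*c, -2) = -485 - ((-1 - 3*(-8)) - 2) = -485 - ((-1 + 24) - 2) = -485 - (23 - 2) = -485 - 1*21 = -485 - 21 = -506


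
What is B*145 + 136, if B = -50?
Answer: -7114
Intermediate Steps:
B*145 + 136 = -50*145 + 136 = -7250 + 136 = -7114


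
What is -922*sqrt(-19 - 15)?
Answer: -922*I*sqrt(34) ≈ -5376.1*I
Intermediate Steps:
-922*sqrt(-19 - 15) = -922*I*sqrt(34)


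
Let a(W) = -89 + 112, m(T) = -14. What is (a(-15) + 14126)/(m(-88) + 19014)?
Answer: 14149/19000 ≈ 0.74468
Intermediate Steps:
a(W) = 23
(a(-15) + 14126)/(m(-88) + 19014) = (23 + 14126)/(-14 + 19014) = 14149/19000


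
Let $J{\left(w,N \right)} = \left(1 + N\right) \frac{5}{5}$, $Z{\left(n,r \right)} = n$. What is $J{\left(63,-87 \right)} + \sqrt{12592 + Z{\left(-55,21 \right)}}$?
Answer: $-86 + 3 \sqrt{1393} \approx 25.969$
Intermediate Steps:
$J{\left(w,N \right)} = 1 + N$ ($J{\left(w,N \right)} = \left(1 + N\right) 5 \cdot \frac{1}{5} = \left(1 + N\right) 1 = 1 + N$)
$J{\left(63,-87 \right)} + \sqrt{12592 + Z{\left(-55,21 \right)}} = \left(1 - 87\right) + \sqrt{12592 - 55} = -86 + \sqrt{12537} = -86 + 3 \sqrt{1393}$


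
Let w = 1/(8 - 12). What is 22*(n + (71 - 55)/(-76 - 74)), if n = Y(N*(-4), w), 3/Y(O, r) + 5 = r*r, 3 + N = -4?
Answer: -93104/5925 ≈ -15.714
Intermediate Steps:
N = -7 (N = -3 - 4 = -7)
w = -¼ (w = 1/(-4) = -¼ ≈ -0.25000)
Y(O, r) = 3/(-5 + r²) (Y(O, r) = 3/(-5 + r*r) = 3/(-5 + r²))
n = -48/79 (n = 3/(-5 + (-¼)²) = 3/(-5 + 1/16) = 3/(-79/16) = 3*(-16/79) = -48/79 ≈ -0.60759)
22*(n + (71 - 55)/(-76 - 74)) = 22*(-48/79 + (71 - 55)/(-76 - 74)) = 22*(-48/79 + 16/(-150)) = 22*(-48/79 + 16*(-1/150)) = 22*(-48/79 - 8/75) = 22*(-4232/5925) = -93104/5925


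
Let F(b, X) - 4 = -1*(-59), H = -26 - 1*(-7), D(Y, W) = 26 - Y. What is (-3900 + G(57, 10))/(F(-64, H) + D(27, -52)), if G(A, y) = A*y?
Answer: -1665/31 ≈ -53.710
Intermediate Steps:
H = -19 (H = -26 + 7 = -19)
F(b, X) = 63 (F(b, X) = 4 - 1*(-59) = 4 + 59 = 63)
(-3900 + G(57, 10))/(F(-64, H) + D(27, -52)) = (-3900 + 57*10)/(63 + (26 - 1*27)) = (-3900 + 570)/(63 + (26 - 27)) = -3330/(63 - 1) = -3330/62 = -3330*1/62 = -1665/31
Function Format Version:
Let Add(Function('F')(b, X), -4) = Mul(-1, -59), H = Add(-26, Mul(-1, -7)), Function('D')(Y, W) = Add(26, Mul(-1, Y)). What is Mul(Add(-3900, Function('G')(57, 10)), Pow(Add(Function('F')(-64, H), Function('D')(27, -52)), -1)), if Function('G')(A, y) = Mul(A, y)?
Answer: Rational(-1665, 31) ≈ -53.710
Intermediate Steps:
H = -19 (H = Add(-26, 7) = -19)
Function('F')(b, X) = 63 (Function('F')(b, X) = Add(4, Mul(-1, -59)) = Add(4, 59) = 63)
Mul(Add(-3900, Function('G')(57, 10)), Pow(Add(Function('F')(-64, H), Function('D')(27, -52)), -1)) = Mul(Add(-3900, Mul(57, 10)), Pow(Add(63, Add(26, Mul(-1, 27))), -1)) = Mul(Add(-3900, 570), Pow(Add(63, Add(26, -27)), -1)) = Mul(-3330, Pow(Add(63, -1), -1)) = Mul(-3330, Pow(62, -1)) = Mul(-3330, Rational(1, 62)) = Rational(-1665, 31)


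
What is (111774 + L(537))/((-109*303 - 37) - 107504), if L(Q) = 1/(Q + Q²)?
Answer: -32292179245/40610938608 ≈ -0.79516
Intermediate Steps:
(111774 + L(537))/((-109*303 - 37) - 107504) = (111774 + 1/(537*(1 + 537)))/((-109*303 - 37) - 107504) = (111774 + (1/537)/538)/((-33027 - 37) - 107504) = (111774 + (1/537)*(1/538))/(-33064 - 107504) = (111774 + 1/288906)/(-140568) = (32292179245/288906)*(-1/140568) = -32292179245/40610938608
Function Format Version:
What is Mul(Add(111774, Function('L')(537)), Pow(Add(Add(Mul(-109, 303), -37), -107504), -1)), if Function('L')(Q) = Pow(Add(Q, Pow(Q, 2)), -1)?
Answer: Rational(-32292179245, 40610938608) ≈ -0.79516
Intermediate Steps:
Mul(Add(111774, Function('L')(537)), Pow(Add(Add(Mul(-109, 303), -37), -107504), -1)) = Mul(Add(111774, Mul(Pow(537, -1), Pow(Add(1, 537), -1))), Pow(Add(Add(Mul(-109, 303), -37), -107504), -1)) = Mul(Add(111774, Mul(Rational(1, 537), Pow(538, -1))), Pow(Add(Add(-33027, -37), -107504), -1)) = Mul(Add(111774, Mul(Rational(1, 537), Rational(1, 538))), Pow(Add(-33064, -107504), -1)) = Mul(Add(111774, Rational(1, 288906)), Pow(-140568, -1)) = Mul(Rational(32292179245, 288906), Rational(-1, 140568)) = Rational(-32292179245, 40610938608)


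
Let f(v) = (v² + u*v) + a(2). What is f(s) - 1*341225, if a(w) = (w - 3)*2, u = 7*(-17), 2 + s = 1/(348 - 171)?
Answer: -10682740835/31329 ≈ -3.4099e+5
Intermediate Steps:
s = -353/177 (s = -2 + 1/(348 - 171) = -2 + 1/177 = -353/177 ≈ -1.9944)
u = -119
a(w) = -6 + 2*w (a(w) = (-3 + w)*2 = -6 + 2*w)
f(v) = -2 + v² - 119*v (f(v) = (v² - 119*v) + (-6 + 2*2) = (v² - 119*v) + (-6 + 4) = (v² - 119*v) - 2 = -2 + v² - 119*v)
f(s) - 1*341225 = (-2 + (-353/177)² - 119*(-353/177)) - 1*341225 = (-2 + 124609/31329 + 42007/177) - 341225 = 7497190/31329 - 341225 = -10682740835/31329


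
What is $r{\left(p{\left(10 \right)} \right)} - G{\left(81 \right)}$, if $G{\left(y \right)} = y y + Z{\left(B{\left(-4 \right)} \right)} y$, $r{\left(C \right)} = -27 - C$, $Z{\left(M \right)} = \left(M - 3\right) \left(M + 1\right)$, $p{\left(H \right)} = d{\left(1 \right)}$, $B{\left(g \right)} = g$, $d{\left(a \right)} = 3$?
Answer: $-8292$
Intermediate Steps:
$p{\left(H \right)} = 3$
$Z{\left(M \right)} = \left(1 + M\right) \left(-3 + M\right)$ ($Z{\left(M \right)} = \left(-3 + M\right) \left(1 + M\right) = \left(1 + M\right) \left(-3 + M\right)$)
$G{\left(y \right)} = y^{2} + 21 y$ ($G{\left(y \right)} = y y + \left(-3 + \left(-4\right)^{2} - -8\right) y = y^{2} + \left(-3 + 16 + 8\right) y = y^{2} + 21 y$)
$r{\left(p{\left(10 \right)} \right)} - G{\left(81 \right)} = \left(-27 - 3\right) - 81 \left(21 + 81\right) = \left(-27 - 3\right) - 81 \cdot 102 = -30 - 8262 = -8292$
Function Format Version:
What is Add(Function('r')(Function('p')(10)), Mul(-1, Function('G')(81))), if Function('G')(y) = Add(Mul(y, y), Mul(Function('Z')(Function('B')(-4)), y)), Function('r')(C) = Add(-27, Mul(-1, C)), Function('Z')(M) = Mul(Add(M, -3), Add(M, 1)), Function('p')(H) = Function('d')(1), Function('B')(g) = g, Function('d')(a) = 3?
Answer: -8292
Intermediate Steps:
Function('p')(H) = 3
Function('Z')(M) = Mul(Add(1, M), Add(-3, M)) (Function('Z')(M) = Mul(Add(-3, M), Add(1, M)) = Mul(Add(1, M), Add(-3, M)))
Function('G')(y) = Add(Pow(y, 2), Mul(21, y)) (Function('G')(y) = Add(Mul(y, y), Mul(Add(-3, Pow(-4, 2), Mul(-2, -4)), y)) = Add(Pow(y, 2), Mul(Add(-3, 16, 8), y)) = Add(Pow(y, 2), Mul(21, y)))
Add(Function('r')(Function('p')(10)), Mul(-1, Function('G')(81))) = Add(Add(-27, Mul(-1, 3)), Mul(-1, Mul(81, Add(21, 81)))) = Add(Add(-27, -3), Mul(-1, Mul(81, 102))) = Add(-30, Mul(-1, 8262)) = Add(-30, -8262) = -8292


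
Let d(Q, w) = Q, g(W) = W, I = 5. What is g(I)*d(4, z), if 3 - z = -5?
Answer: 20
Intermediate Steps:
z = 8 (z = 3 - 1*(-5) = 3 + 5 = 8)
g(I)*d(4, z) = 5*4 = 20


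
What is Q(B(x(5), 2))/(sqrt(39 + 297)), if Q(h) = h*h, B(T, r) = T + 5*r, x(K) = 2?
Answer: 12*sqrt(21)/7 ≈ 7.8558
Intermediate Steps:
Q(h) = h**2
Q(B(x(5), 2))/(sqrt(39 + 297)) = (2 + 5*2)**2/(sqrt(39 + 297)) = (2 + 10)**2/(sqrt(336)) = 12**2/((4*sqrt(21))) = 144*(sqrt(21)/84) = 12*sqrt(21)/7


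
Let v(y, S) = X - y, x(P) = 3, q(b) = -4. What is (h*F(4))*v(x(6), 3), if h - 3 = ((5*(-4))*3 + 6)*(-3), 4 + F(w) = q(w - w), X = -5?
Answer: 10560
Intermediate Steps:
F(w) = -8 (F(w) = -4 - 4 = -8)
v(y, S) = -5 - y
h = 165 (h = 3 + ((5*(-4))*3 + 6)*(-3) = 3 + (-20*3 + 6)*(-3) = 3 + (-60 + 6)*(-3) = 3 - 54*(-3) = 3 + 162 = 165)
(h*F(4))*v(x(6), 3) = (165*(-8))*(-5 - 1*3) = -1320*(-5 - 3) = -1320*(-8) = 10560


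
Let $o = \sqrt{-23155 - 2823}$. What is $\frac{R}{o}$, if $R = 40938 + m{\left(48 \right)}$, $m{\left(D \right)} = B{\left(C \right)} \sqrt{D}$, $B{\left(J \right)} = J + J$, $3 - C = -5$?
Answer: $\frac{i \sqrt{25978} \left(-20469 - 32 \sqrt{3}\right)}{12989} \approx - 254.68 i$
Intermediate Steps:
$C = 8$ ($C = 3 - -5 = 3 + 5 = 8$)
$B{\left(J \right)} = 2 J$
$o = i \sqrt{25978}$ ($o = \sqrt{-25978} = i \sqrt{25978} \approx 161.18 i$)
$m{\left(D \right)} = 16 \sqrt{D}$ ($m{\left(D \right)} = 2 \cdot 8 \sqrt{D} = 16 \sqrt{D}$)
$R = 40938 + 64 \sqrt{3}$ ($R = 40938 + 16 \sqrt{48} = 40938 + 16 \cdot 4 \sqrt{3} = 40938 + 64 \sqrt{3} \approx 41049.0$)
$\frac{R}{o} = \frac{40938 + 64 \sqrt{3}}{i \sqrt{25978}} = \left(40938 + 64 \sqrt{3}\right) \left(- \frac{i \sqrt{25978}}{25978}\right) = - \frac{i \sqrt{25978} \left(40938 + 64 \sqrt{3}\right)}{25978}$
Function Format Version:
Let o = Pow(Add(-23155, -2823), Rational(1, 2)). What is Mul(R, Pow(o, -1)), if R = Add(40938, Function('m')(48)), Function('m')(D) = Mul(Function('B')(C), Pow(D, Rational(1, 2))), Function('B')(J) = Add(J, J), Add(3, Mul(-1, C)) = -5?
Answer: Mul(Rational(1, 12989), I, Pow(25978, Rational(1, 2)), Add(-20469, Mul(-32, Pow(3, Rational(1, 2))))) ≈ Mul(-254.68, I)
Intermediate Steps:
C = 8 (C = Add(3, Mul(-1, -5)) = Add(3, 5) = 8)
Function('B')(J) = Mul(2, J)
o = Mul(I, Pow(25978, Rational(1, 2))) (o = Pow(-25978, Rational(1, 2)) = Mul(I, Pow(25978, Rational(1, 2))) ≈ Mul(161.18, I))
Function('m')(D) = Mul(16, Pow(D, Rational(1, 2))) (Function('m')(D) = Mul(Mul(2, 8), Pow(D, Rational(1, 2))) = Mul(16, Pow(D, Rational(1, 2))))
R = Add(40938, Mul(64, Pow(3, Rational(1, 2)))) (R = Add(40938, Mul(16, Pow(48, Rational(1, 2)))) = Add(40938, Mul(16, Mul(4, Pow(3, Rational(1, 2))))) = Add(40938, Mul(64, Pow(3, Rational(1, 2)))) ≈ 41049.)
Mul(R, Pow(o, -1)) = Mul(Add(40938, Mul(64, Pow(3, Rational(1, 2)))), Pow(Mul(I, Pow(25978, Rational(1, 2))), -1)) = Mul(Add(40938, Mul(64, Pow(3, Rational(1, 2)))), Mul(Rational(-1, 25978), I, Pow(25978, Rational(1, 2)))) = Mul(Rational(-1, 25978), I, Pow(25978, Rational(1, 2)), Add(40938, Mul(64, Pow(3, Rational(1, 2)))))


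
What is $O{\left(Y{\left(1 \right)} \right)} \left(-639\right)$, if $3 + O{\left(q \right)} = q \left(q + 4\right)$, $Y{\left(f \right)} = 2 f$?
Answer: $-5751$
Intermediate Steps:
$O{\left(q \right)} = -3 + q \left(4 + q\right)$ ($O{\left(q \right)} = -3 + q \left(q + 4\right) = -3 + q \left(4 + q\right)$)
$O{\left(Y{\left(1 \right)} \right)} \left(-639\right) = \left(-3 + \left(2 \cdot 1\right)^{2} + 4 \cdot 2 \cdot 1\right) \left(-639\right) = \left(-3 + 2^{2} + 4 \cdot 2\right) \left(-639\right) = \left(-3 + 4 + 8\right) \left(-639\right) = 9 \left(-639\right) = -5751$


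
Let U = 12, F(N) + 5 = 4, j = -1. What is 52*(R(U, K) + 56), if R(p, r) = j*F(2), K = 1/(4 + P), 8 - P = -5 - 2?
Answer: 2964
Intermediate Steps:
P = 15 (P = 8 - (-5 - 2) = 8 - 1*(-7) = 8 + 7 = 15)
F(N) = -1 (F(N) = -5 + 4 = -1)
K = 1/19 (K = 1/(4 + 15) = 1/19 ≈ 0.052632)
R(p, r) = 1 (R(p, r) = -1*(-1) = 1)
52*(R(U, K) + 56) = 52*(1 + 56) = 52*57 = 2964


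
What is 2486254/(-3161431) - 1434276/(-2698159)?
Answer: -2173943997430/8530043505529 ≈ -0.25486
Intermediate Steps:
2486254/(-3161431) - 1434276/(-2698159) = 2486254*(-1/3161431) - 1434276*(-1/2698159) = -2486254/3161431 + 1434276/2698159 = -2173943997430/8530043505529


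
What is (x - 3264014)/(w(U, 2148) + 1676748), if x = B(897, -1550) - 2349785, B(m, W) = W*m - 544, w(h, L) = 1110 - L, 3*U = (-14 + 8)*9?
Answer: -7004693/1675710 ≈ -4.1801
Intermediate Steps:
U = -18 (U = ((-14 + 8)*9)/3 = (-6*9)/3 = (⅓)*(-54) = -18)
B(m, W) = -544 + W*m
x = -3740679 (x = (-544 - 1550*897) - 2349785 = (-544 - 1390350) - 2349785 = -1390894 - 2349785 = -3740679)
(x - 3264014)/(w(U, 2148) + 1676748) = (-3740679 - 3264014)/((1110 - 1*2148) + 1676748) = -7004693/((1110 - 2148) + 1676748) = -7004693/(-1038 + 1676748) = -7004693/1675710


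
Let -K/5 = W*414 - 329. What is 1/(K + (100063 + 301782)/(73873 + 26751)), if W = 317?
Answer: -100624/65862534235 ≈ -1.5278e-6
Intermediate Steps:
K = -654545 (K = -5*(317*414 - 329) = -5*(131238 - 329) = -5*130909 = -654545)
1/(K + (100063 + 301782)/(73873 + 26751)) = 1/(-654545 + (100063 + 301782)/(73873 + 26751)) = 1/(-654545 + 401845/100624) = 1/(-65862534235/100624) = -100624/65862534235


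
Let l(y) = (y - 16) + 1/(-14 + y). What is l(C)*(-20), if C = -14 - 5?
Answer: 23120/33 ≈ 700.61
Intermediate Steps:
C = -19
l(y) = -16 + y + 1/(-14 + y) (l(y) = (-16 + y) + 1/(-14 + y) = -16 + y + 1/(-14 + y))
l(C)*(-20) = ((225 + (-19)**2 - 30*(-19))/(-14 - 19))*(-20) = ((225 + 361 + 570)/(-33))*(-20) = -1/33*1156*(-20) = -1156/33*(-20) = 23120/33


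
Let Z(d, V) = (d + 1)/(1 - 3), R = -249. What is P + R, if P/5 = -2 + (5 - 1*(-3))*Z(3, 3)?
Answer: -339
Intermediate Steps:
Z(d, V) = -½ - d/2 (Z(d, V) = (1 + d)/(-2) = (1 + d)*(-½) = -½ - d/2)
P = -90 (P = 5*(-2 + (5 - 1*(-3))*(-½ - ½*3)) = 5*(-2 + (5 + 3)*(-½ - 3/2)) = 5*(-2 + 8*(-2)) = 5*(-2 - 16) = 5*(-18) = -90)
P + R = -90 - 249 = -339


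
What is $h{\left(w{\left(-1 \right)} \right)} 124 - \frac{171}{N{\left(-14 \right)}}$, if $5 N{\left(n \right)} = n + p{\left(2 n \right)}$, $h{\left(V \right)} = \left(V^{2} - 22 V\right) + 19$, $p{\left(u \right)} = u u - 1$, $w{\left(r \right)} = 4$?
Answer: $- \frac{5054723}{769} \approx -6573.1$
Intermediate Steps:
$p{\left(u \right)} = -1 + u^{2}$ ($p{\left(u \right)} = u^{2} - 1 = -1 + u^{2}$)
$h{\left(V \right)} = 19 + V^{2} - 22 V$
$N{\left(n \right)} = - \frac{1}{5} + \frac{n}{5} + \frac{4 n^{2}}{5}$ ($N{\left(n \right)} = \frac{n + \left(-1 + \left(2 n\right)^{2}\right)}{5} = \frac{n + \left(-1 + 4 n^{2}\right)}{5} = \frac{-1 + n + 4 n^{2}}{5} = - \frac{1}{5} + \frac{n}{5} + \frac{4 n^{2}}{5}$)
$h{\left(w{\left(-1 \right)} \right)} 124 - \frac{171}{N{\left(-14 \right)}} = \left(19 + 4^{2} - 88\right) 124 - \frac{171}{- \frac{1}{5} + \frac{1}{5} \left(-14\right) + \frac{4 \left(-14\right)^{2}}{5}} = \left(19 + 16 - 88\right) 124 - \frac{171}{- \frac{1}{5} - \frac{14}{5} + \frac{4}{5} \cdot 196} = \left(-53\right) 124 - \frac{171}{- \frac{1}{5} - \frac{14}{5} + \frac{784}{5}} = -6572 - \frac{171}{\frac{769}{5}} = -6572 - \frac{855}{769} = - \frac{5054723}{769}$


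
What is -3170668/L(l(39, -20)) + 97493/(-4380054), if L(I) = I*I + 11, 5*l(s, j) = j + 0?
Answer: -4629233229461/39420486 ≈ -1.1743e+5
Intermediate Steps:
l(s, j) = j/5 (l(s, j) = (j + 0)/5 = j/5)
L(I) = 11 + I² (L(I) = I² + 11 = 11 + I²)
-3170668/L(l(39, -20)) + 97493/(-4380054) = -3170668/(11 + ((⅕)*(-20))²) + 97493/(-4380054) = -3170668/(11 + (-4)²) + 97493*(-1/4380054) = -3170668/(11 + 16) - 97493/4380054 = -3170668/27 - 97493/4380054 = -4629233229461/39420486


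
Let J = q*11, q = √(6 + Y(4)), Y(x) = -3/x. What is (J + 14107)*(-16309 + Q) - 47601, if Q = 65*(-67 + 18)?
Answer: -275049459 - 107217*√21 ≈ -2.7554e+8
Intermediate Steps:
q = √21/2 (q = √(6 - 3/4) = √(6 - 3*¼) = √(6 - ¾) = √(21/4) = √21/2 ≈ 2.2913)
Q = -3185 (Q = 65*(-49) = -3185)
J = 11*√21/2 (J = (√21/2)*11 = 11*√21/2 ≈ 25.204)
(J + 14107)*(-16309 + Q) - 47601 = (11*√21/2 + 14107)*(-16309 - 3185) - 47601 = (14107 + 11*√21/2)*(-19494) - 47601 = (-275001858 - 107217*√21) - 47601 = -275049459 - 107217*√21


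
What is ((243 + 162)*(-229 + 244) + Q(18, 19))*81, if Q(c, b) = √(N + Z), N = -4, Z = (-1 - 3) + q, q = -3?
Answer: 492075 + 81*I*√11 ≈ 4.9208e+5 + 268.65*I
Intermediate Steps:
Z = -7 (Z = (-1 - 3) - 3 = -4 - 3 = -7)
Q(c, b) = I*√11 (Q(c, b) = √(-4 - 7) = √(-11) = I*√11)
((243 + 162)*(-229 + 244) + Q(18, 19))*81 = ((243 + 162)*(-229 + 244) + I*√11)*81 = (405*15 + I*√11)*81 = (6075 + I*√11)*81 = 492075 + 81*I*√11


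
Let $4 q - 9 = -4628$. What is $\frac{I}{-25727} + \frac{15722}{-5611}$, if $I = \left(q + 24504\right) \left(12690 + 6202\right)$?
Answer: $- \frac{2475495307835}{144354197} \approx -17149.0$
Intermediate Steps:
$q = - \frac{4619}{4}$ ($q = \frac{9}{4} + \frac{1}{4} \left(-4628\right) = \frac{9}{4} - 1157 = - \frac{4619}{4} \approx -1154.8$)
$I = 441114031$ ($I = \left(- \frac{4619}{4} + 24504\right) \left(12690 + 6202\right) = \frac{93397}{4} \cdot 18892 = 441114031$)
$\frac{I}{-25727} + \frac{15722}{-5611} = \frac{441114031}{-25727} + \frac{15722}{-5611} = 441114031 \left(- \frac{1}{25727}\right) + 15722 \left(- \frac{1}{5611}\right) = - \frac{441114031}{25727} - \frac{15722}{5611} = - \frac{2475495307835}{144354197}$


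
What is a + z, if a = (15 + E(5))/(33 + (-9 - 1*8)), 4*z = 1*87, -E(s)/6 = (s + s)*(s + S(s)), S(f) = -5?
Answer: 363/16 ≈ 22.688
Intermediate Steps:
E(s) = -12*s*(-5 + s) (E(s) = -6*(s + s)*(s - 5) = -6*2*s*(-5 + s) = -12*s*(-5 + s))
z = 87/4 (z = (1*87)/4 = (¼)*87 = 87/4 ≈ 21.750)
a = 15/16 (a = (15 + 12*5*(5 - 1*5))/(33 + (-9 - 1*8)) = (15 + 12*5*(5 - 5))/(33 + (-9 - 8)) = (15 + 12*5*0)/(33 - 17) = (15 + 0)/16 = 15*(1/16) = 15/16 ≈ 0.93750)
a + z = 15/16 + 87/4 = 363/16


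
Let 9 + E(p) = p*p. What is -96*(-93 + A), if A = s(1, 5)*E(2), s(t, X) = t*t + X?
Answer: 11808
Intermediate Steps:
s(t, X) = X + t**2 (s(t, X) = t**2 + X = X + t**2)
E(p) = -9 + p**2 (E(p) = -9 + p*p = -9 + p**2)
A = -30 (A = (5 + 1**2)*(-9 + 2**2) = (5 + 1)*(-9 + 4) = 6*(-5) = -30)
-96*(-93 + A) = -96*(-93 - 30) = -96*(-123) = 11808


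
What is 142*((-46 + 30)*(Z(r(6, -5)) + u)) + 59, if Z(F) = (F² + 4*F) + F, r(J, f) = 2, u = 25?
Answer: -88549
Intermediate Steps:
Z(F) = F² + 5*F
142*((-46 + 30)*(Z(r(6, -5)) + u)) + 59 = 142*((-46 + 30)*(2*(5 + 2) + 25)) + 59 = 142*(-16*(2*7 + 25)) + 59 = 142*(-16*(14 + 25)) + 59 = 142*(-16*39) + 59 = 142*(-624) + 59 = -88608 + 59 = -88549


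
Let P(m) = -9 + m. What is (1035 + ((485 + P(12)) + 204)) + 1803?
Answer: 3530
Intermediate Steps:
(1035 + ((485 + P(12)) + 204)) + 1803 = (1035 + ((485 + (-9 + 12)) + 204)) + 1803 = (1035 + ((485 + 3) + 204)) + 1803 = (1035 + (488 + 204)) + 1803 = (1035 + 692) + 1803 = 1727 + 1803 = 3530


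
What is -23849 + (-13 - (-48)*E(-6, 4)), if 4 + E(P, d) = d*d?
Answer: -23286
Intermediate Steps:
E(P, d) = -4 + d² (E(P, d) = -4 + d*d = -4 + d²)
-23849 + (-13 - (-48)*E(-6, 4)) = -23849 + (-13 - (-48)*(-4 + 4²)) = -23849 + (-13 - (-48)*(-4 + 16)) = -23849 + (-13 - (-48)*12) = -23849 + (-13 - 48*(-12)) = -23849 + (-13 + 576) = -23849 + 563 = -23286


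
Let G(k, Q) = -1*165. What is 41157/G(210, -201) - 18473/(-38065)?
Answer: -104239544/418715 ≈ -248.95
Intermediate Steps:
G(k, Q) = -165
41157/G(210, -201) - 18473/(-38065) = 41157/(-165) - 18473/(-38065) = 41157*(-1/165) - 18473*(-1/38065) = -13719/55 + 18473/38065 = -104239544/418715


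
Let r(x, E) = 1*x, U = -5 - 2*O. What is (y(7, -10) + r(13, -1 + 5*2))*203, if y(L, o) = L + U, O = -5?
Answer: 5075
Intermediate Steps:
U = 5 (U = -5 - 2*(-5) = -5 + 10 = 5)
r(x, E) = x
y(L, o) = 5 + L (y(L, o) = L + 5 = 5 + L)
(y(7, -10) + r(13, -1 + 5*2))*203 = ((5 + 7) + 13)*203 = (12 + 13)*203 = 25*203 = 5075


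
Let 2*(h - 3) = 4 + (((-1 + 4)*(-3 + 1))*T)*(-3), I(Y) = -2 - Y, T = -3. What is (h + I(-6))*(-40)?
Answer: 720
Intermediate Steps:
h = -22 (h = 3 + (4 + (((-1 + 4)*(-3 + 1))*(-3))*(-3))/2 = 3 + (4 + ((3*(-2))*(-3))*(-3))/2 = 3 + (4 - 6*(-3)*(-3))/2 = 3 + (4 + 18*(-3))/2 = 3 + (4 - 54)/2 = 3 + (½)*(-50) = 3 - 25 = -22)
(h + I(-6))*(-40) = (-22 + (-2 - 1*(-6)))*(-40) = (-22 + (-2 + 6))*(-40) = (-22 + 4)*(-40) = -18*(-40) = 720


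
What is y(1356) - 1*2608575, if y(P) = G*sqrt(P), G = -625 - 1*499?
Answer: -2608575 - 2248*sqrt(339) ≈ -2.6500e+6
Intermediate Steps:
G = -1124 (G = -625 - 499 = -1124)
y(P) = -1124*sqrt(P)
y(1356) - 1*2608575 = -2248*sqrt(339) - 1*2608575 = -2248*sqrt(339) - 2608575 = -2608575 - 2248*sqrt(339)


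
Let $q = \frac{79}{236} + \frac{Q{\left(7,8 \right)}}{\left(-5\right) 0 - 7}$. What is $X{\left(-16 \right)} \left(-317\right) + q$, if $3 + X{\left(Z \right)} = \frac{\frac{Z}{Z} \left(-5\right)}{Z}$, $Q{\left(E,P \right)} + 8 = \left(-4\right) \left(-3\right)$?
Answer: $\frac{5628039}{6608} \approx 851.7$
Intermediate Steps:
$Q{\left(E,P \right)} = 4$ ($Q{\left(E,P \right)} = -8 - -12 = -8 + 12 = 4$)
$X{\left(Z \right)} = -3 - \frac{5}{Z}$ ($X{\left(Z \right)} = -3 + \frac{\frac{Z}{Z} \left(-5\right)}{Z} = -3 + \frac{1 \left(-5\right)}{Z} = -3 - \frac{5}{Z}$)
$q = - \frac{391}{1652}$ ($q = \frac{79}{236} + \frac{4}{\left(-5\right) 0 - 7} = 79 \cdot \frac{1}{236} + \frac{4}{0 - 7} = \frac{79}{236} + \frac{4}{-7} = \frac{79}{236} + 4 \left(- \frac{1}{7}\right) = \frac{79}{236} - \frac{4}{7} = - \frac{391}{1652} \approx -0.23668$)
$X{\left(-16 \right)} \left(-317\right) + q = \left(-3 - \frac{5}{-16}\right) \left(-317\right) - \frac{391}{1652} = \left(-3 - - \frac{5}{16}\right) \left(-317\right) - \frac{391}{1652} = \left(-3 + \frac{5}{16}\right) \left(-317\right) - \frac{391}{1652} = \left(- \frac{43}{16}\right) \left(-317\right) - \frac{391}{1652} = \frac{13631}{16} - \frac{391}{1652} = \frac{5628039}{6608}$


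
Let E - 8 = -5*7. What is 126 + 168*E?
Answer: -4410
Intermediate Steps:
E = -27 (E = 8 - 5*7 = 8 - 35 = -27)
126 + 168*E = 126 + 168*(-27) = 126 - 4536 = -4410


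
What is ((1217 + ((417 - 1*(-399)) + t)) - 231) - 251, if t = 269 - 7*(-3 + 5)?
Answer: 1806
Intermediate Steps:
t = 255 (t = 269 - 7*2 = 269 - 14 = 255)
((1217 + ((417 - 1*(-399)) + t)) - 231) - 251 = ((1217 + ((417 - 1*(-399)) + 255)) - 231) - 251 = ((1217 + ((417 + 399) + 255)) - 231) - 251 = ((1217 + (816 + 255)) - 231) - 251 = ((1217 + 1071) - 231) - 251 = (2288 - 231) - 251 = 2057 - 251 = 1806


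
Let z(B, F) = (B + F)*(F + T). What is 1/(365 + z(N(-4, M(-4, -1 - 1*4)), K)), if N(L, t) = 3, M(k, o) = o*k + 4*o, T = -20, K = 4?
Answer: 1/253 ≈ 0.0039526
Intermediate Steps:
M(k, o) = 4*o + k*o (M(k, o) = k*o + 4*o = 4*o + k*o)
z(B, F) = (-20 + F)*(B + F) (z(B, F) = (B + F)*(F - 20) = (B + F)*(-20 + F) = (-20 + F)*(B + F))
1/(365 + z(N(-4, M(-4, -1 - 1*4)), K)) = 1/(365 + (4² - 20*3 - 20*4 + 3*4)) = 1/(365 + (16 - 60 - 80 + 12)) = 1/(365 - 112) = 1/253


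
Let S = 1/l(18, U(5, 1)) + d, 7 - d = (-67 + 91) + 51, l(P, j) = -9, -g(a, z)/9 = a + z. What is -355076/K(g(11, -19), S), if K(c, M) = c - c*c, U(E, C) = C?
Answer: 88769/1278 ≈ 69.459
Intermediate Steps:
g(a, z) = -9*a - 9*z (g(a, z) = -9*(a + z) = -9*a - 9*z)
d = -68 (d = 7 - ((-67 + 91) + 51) = 7 - (24 + 51) = 7 - 1*75 = 7 - 75 = -68)
S = -613/9 (S = 1/(-9) - 68 = -1/9 - 68 = -613/9 ≈ -68.111)
K(c, M) = c - c**2
-355076/K(g(11, -19), S) = -355076*1/((1 - (-9*11 - 9*(-19)))*(-9*11 - 9*(-19))) = -355076*1/((1 - (-99 + 171))*(-99 + 171)) = -355076*1/(72*(1 - 1*72)) = -355076*1/(72*(1 - 72)) = -355076/(72*(-71)) = -355076/(-5112) = -355076*(-1/5112) = 88769/1278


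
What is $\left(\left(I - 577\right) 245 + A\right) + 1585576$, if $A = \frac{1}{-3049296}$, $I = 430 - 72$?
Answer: $\frac{4671280577615}{3049296} \approx 1.5319 \cdot 10^{6}$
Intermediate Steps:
$I = 358$
$A = - \frac{1}{3049296} \approx -3.2794 \cdot 10^{-7}$
$\left(\left(I - 577\right) 245 + A\right) + 1585576 = \left(\left(358 - 577\right) 245 - \frac{1}{3049296}\right) + 1585576 = \left(\left(-219\right) 245 - \frac{1}{3049296}\right) + 1585576 = \left(-53655 - \frac{1}{3049296}\right) + 1585576 = - \frac{163609976881}{3049296} + 1585576 = \frac{4671280577615}{3049296}$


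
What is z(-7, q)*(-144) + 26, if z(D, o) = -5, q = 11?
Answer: 746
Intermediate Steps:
z(-7, q)*(-144) + 26 = -5*(-144) + 26 = 720 + 26 = 746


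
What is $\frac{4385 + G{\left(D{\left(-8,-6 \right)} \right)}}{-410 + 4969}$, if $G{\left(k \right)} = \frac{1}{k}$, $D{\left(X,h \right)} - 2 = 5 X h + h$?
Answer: $\frac{1034861}{1075924} \approx 0.96183$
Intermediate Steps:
$D{\left(X,h \right)} = 2 + h + 5 X h$ ($D{\left(X,h \right)} = 2 + \left(5 X h + h\right) = 2 + \left(h + 5 X h\right) = 2 + h + 5 X h$)
$\frac{4385 + G{\left(D{\left(-8,-6 \right)} \right)}}{-410 + 4969} = \frac{4385 + \frac{1}{2 - 6 + 5 \left(-8\right) \left(-6\right)}}{-410 + 4969} = \frac{4385 + \frac{1}{2 - 6 + 240}}{4559} = \left(4385 + \frac{1}{236}\right) \frac{1}{4559} = \frac{1034861}{236} \cdot \frac{1}{4559} = \frac{1034861}{1075924}$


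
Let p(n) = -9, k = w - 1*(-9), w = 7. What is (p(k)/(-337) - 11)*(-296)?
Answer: 1094608/337 ≈ 3248.1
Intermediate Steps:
k = 16 (k = 7 - 1*(-9) = 7 + 9 = 16)
(p(k)/(-337) - 11)*(-296) = (-9/(-337) - 11)*(-296) = (-9*(-1/337) - 11)*(-296) = (9/337 - 11)*(-296) = -3698/337*(-296) = 1094608/337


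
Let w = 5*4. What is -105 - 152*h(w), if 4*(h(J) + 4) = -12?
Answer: 959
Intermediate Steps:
w = 20
h(J) = -7 (h(J) = -4 + (¼)*(-12) = -4 - 3 = -7)
-105 - 152*h(w) = -105 - 152*(-7) = -105 + 1064 = 959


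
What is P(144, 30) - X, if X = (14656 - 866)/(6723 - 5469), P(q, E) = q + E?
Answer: 102203/627 ≈ 163.00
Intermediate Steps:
P(q, E) = E + q
X = 6895/627 (X = 13790/1254 = 13790*(1/1254) = 6895/627 ≈ 10.997)
P(144, 30) - X = (30 + 144) - 1*6895/627 = 174 - 6895/627 = 102203/627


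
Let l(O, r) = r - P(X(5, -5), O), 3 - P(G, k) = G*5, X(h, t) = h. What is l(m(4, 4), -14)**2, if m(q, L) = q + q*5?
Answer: 64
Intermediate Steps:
P(G, k) = 3 - 5*G (P(G, k) = 3 - G*5 = 3 - 5*G)
m(q, L) = 6*q (m(q, L) = q + 5*q = 6*q)
l(O, r) = 22 + r (l(O, r) = r - (3 - 5*5) = r - (3 - 25) = r - 1*(-22) = r + 22 = 22 + r)
l(m(4, 4), -14)**2 = (22 - 14)**2 = 8**2 = 64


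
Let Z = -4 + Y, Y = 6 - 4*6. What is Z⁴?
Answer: 234256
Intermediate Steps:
Y = -18 (Y = 6 - 24 = -18)
Z = -22 (Z = -4 - 18 = -22)
Z⁴ = (-22)⁴ = 234256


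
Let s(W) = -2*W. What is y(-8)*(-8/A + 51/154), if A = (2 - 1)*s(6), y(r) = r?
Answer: -1844/231 ≈ -7.9827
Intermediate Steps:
A = -12 (A = (2 - 1)*(-2*6) = 1*(-12) = -12)
y(-8)*(-8/A + 51/154) = -8*(-8/(-12) + 51/154) = -8*(-8*(-1/12) + 51*(1/154)) = -8*(⅔ + 51/154) = -8*461/462 = -1844/231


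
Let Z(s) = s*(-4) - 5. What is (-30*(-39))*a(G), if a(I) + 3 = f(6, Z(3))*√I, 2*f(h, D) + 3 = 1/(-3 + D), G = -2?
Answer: -3510 - 7137*I*√2/4 ≈ -3510.0 - 2523.3*I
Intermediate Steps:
Z(s) = -5 - 4*s (Z(s) = -4*s - 5 = -5 - 4*s)
f(h, D) = -3/2 + 1/(2*(-3 + D))
a(I) = -3 - 61*√I/40 (a(I) = -3 + ((10 - 3*(-5 - 4*3))/(2*(-3 + (-5 - 4*3))))*√I = -3 + ((10 - 3*(-5 - 12))/(2*(-3 + (-5 - 12))))*√I = -3 + ((10 - 3*(-17))/(2*(-3 - 17)))*√I = -3 + ((½)*(10 + 51)/(-20))*√I = -3 + ((½)*(-1/20)*61)*√I = -3 - 61*√I/40)
(-30*(-39))*a(G) = (-30*(-39))*(-3 - 61*I*√2/40) = 1170*(-3 - 61*I*√2/40) = -3510 - 7137*I*√2/4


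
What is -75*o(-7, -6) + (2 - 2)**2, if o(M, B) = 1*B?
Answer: 450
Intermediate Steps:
o(M, B) = B
-75*o(-7, -6) + (2 - 2)**2 = -75*(-6) + (2 - 2)**2 = 450 + 0**2 = 450 + 0 = 450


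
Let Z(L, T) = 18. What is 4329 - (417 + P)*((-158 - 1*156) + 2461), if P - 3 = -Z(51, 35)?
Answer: -858765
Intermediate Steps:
P = -15 (P = 3 - 1*18 = 3 - 18 = -15)
4329 - (417 + P)*((-158 - 1*156) + 2461) = 4329 - (417 - 15)*((-158 - 1*156) + 2461) = 4329 - 402*((-158 - 156) + 2461) = 4329 - 402*(-314 + 2461) = 4329 - 402*2147 = 4329 - 1*863094 = 4329 - 863094 = -858765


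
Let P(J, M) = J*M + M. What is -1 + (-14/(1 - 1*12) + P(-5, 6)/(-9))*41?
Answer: 5297/33 ≈ 160.52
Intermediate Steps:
P(J, M) = M + J*M
-1 + (-14/(1 - 1*12) + P(-5, 6)/(-9))*41 = -1 + (-14/(1 - 1*12) + (6*(1 - 5))/(-9))*41 = -1 + (-14/(1 - 12) + (6*(-4))*(-⅑))*41 = -1 + (-14/(-11) - 24*(-⅑))*41 = -1 + (-14*(-1/11) + 8/3)*41 = -1 + (14/11 + 8/3)*41 = -1 + (130/33)*41 = -1 + 5330/33 = 5297/33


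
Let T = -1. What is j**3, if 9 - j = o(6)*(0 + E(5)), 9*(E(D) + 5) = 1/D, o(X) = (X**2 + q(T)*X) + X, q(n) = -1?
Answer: 833237621/125 ≈ 6.6659e+6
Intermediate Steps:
o(X) = X**2 (o(X) = (X**2 - X) + X = X**2)
E(D) = -5 + 1/(9*D)
j = 941/5 (j = 9 - 6**2*(0 + (-5 + (1/9)/5)) = 9 - 36*(0 + (-5 + (1/9)*(1/5))) = 9 - 36*(0 + (-5 + 1/45)) = 9 - 36*(0 - 224/45) = 9 - 36*(-224)/45 = 9 - 1*(-896/5) = 9 + 896/5 = 941/5 ≈ 188.20)
j**3 = (941/5)**3 = 833237621/125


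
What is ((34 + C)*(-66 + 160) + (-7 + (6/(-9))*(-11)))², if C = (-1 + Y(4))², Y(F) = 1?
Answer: 91948921/9 ≈ 1.0217e+7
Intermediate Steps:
C = 0 (C = (-1 + 1)² = 0² = 0)
((34 + C)*(-66 + 160) + (-7 + (6/(-9))*(-11)))² = ((34 + 0)*(-66 + 160) + (-7 + (6/(-9))*(-11)))² = (34*94 + (-7 + (6*(-⅑))*(-11)))² = (3196 + (-7 - ⅔*(-11)))² = (3196 + (-7 + 22/3))² = (3196 + ⅓)² = (9589/3)² = 91948921/9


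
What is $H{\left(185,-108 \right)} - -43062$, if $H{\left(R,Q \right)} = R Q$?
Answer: $23082$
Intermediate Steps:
$H{\left(R,Q \right)} = Q R$
$H{\left(185,-108 \right)} - -43062 = \left(-108\right) 185 - -43062 = -19980 + 43062 = 23082$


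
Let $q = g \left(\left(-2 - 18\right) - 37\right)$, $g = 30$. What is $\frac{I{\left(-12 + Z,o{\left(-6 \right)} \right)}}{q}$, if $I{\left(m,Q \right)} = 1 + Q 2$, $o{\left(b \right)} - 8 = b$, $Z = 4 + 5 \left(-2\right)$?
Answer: $- \frac{1}{342} \approx -0.002924$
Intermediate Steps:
$Z = -6$ ($Z = 4 - 10 = -6$)
$o{\left(b \right)} = 8 + b$
$I{\left(m,Q \right)} = 1 + 2 Q$
$q = -1710$ ($q = 30 \left(\left(-2 - 18\right) - 37\right) = 30 \left(-20 - 37\right) = 30 \left(-57\right) = -1710$)
$\frac{I{\left(-12 + Z,o{\left(-6 \right)} \right)}}{q} = \frac{1 + 2 \left(8 - 6\right)}{-1710} = \left(1 + 2 \cdot 2\right) \left(- \frac{1}{1710}\right) = \left(1 + 4\right) \left(- \frac{1}{1710}\right) = 5 \left(- \frac{1}{1710}\right) = - \frac{1}{342}$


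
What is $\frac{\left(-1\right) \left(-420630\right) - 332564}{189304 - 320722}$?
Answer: $- \frac{44033}{65709} \approx -0.67012$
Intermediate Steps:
$\frac{\left(-1\right) \left(-420630\right) - 332564}{189304 - 320722} = \frac{420630 - 332564}{-131418} = 88066 \left(- \frac{1}{131418}\right) = - \frac{44033}{65709}$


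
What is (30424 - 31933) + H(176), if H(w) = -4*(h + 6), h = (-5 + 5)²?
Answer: -1533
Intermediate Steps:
h = 0 (h = 0² = 0)
H(w) = -24 (H(w) = -4*(0 + 6) = -4*6 = -24)
(30424 - 31933) + H(176) = (30424 - 31933) - 24 = -1509 - 24 = -1533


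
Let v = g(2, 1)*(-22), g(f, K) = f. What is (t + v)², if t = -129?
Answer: 29929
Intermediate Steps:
v = -44 (v = 2*(-22) = -44)
(t + v)² = (-129 - 44)² = (-173)² = 29929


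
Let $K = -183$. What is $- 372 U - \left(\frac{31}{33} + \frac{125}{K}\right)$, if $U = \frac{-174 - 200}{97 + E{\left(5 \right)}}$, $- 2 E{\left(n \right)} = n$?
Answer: $\frac{62225756}{42273} \approx 1472.0$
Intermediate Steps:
$E{\left(n \right)} = - \frac{n}{2}$
$U = - \frac{748}{189}$ ($U = \frac{-174 - 200}{97 - \frac{5}{2}} = - \frac{374}{97 - \frac{5}{2}} = - \frac{374}{\frac{189}{2}} = \left(-374\right) \frac{2}{189} = - \frac{748}{189} \approx -3.9577$)
$- 372 U - \left(\frac{31}{33} + \frac{125}{K}\right) = \left(-372\right) \left(- \frac{748}{189}\right) - \left(- \frac{125}{183} + \frac{31}{33}\right) = \frac{92752}{63} - \frac{172}{671} = \frac{62225756}{42273}$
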